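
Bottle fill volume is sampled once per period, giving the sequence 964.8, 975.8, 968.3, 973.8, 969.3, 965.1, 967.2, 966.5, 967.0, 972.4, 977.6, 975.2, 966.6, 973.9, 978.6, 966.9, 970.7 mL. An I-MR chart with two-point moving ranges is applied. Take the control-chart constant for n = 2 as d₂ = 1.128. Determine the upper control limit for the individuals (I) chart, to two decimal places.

X̄ = (964.8 + 975.8 + 968.3 + 973.8 + 969.3 + 965.1 + 967.2 + 966.5 + 967.0 + 972.4 + 977.6 + 975.2 + 966.6 + 973.9 + 978.6 + 966.9 + 970.7) / 17 = 970.5706
Moving ranges: 11.0, 7.5, 5.5, 4.5, 4.2, 2.1, 0.7, 0.5, 5.4, 5.2, 2.4, 8.6, 7.3, 4.7, 11.7, 3.8; M̄R̄ = 85.1000 / 16 = 5.3187
UCL = X̄ + 3·M̄R̄/d₂ = 970.5706 + 3 × 5.3187 / 1.128 = 984.7162

984.72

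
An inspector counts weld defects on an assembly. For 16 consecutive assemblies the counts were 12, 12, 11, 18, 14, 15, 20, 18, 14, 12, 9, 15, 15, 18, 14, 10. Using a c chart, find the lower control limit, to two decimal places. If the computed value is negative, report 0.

2.89

c̄ = (12 + 12 + 11 + 18 + 14 + 15 + 20 + 18 + 14 + 12 + 9 + 15 + 15 + 18 + 14 + 10) / 16 = 227 / 16 = 14.1875
LCL = c̄ − 3√c̄ = 14.1875 − 3 × 3.7666 = 2.8876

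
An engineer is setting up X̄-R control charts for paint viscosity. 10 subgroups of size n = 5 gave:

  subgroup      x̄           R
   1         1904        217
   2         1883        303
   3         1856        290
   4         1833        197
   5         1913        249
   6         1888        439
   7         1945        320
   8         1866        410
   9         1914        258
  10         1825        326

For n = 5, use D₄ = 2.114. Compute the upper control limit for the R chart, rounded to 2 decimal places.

636.10

R̄ = (217 + 303 + 290 + 197 + 249 + 439 + 320 + 410 + 258 + 326) / 10 = 3009.0000 / 10 = 300.9000
UCL_R = D₄·R̄ = 2.114 × 300.9000 = 636.1026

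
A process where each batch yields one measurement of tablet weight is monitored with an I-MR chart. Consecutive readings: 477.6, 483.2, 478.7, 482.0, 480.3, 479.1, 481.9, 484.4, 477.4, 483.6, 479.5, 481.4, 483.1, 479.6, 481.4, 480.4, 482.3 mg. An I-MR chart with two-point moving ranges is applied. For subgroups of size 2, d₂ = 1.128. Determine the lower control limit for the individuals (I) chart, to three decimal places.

472.508

X̄ = (477.6 + 483.2 + 478.7 + 482.0 + 480.3 + 479.1 + 481.9 + 484.4 + 477.4 + 483.6 + 479.5 + 481.4 + 483.1 + 479.6 + 481.4 + 480.4 + 482.3) / 17 = 480.9353
Moving ranges: 5.6, 4.5, 3.3, 1.7, 1.2, 2.8, 2.5, 7.0, 6.2, 4.1, 1.9, 1.7, 3.5, 1.8, 1.0, 1.9; M̄R̄ = 50.7000 / 16 = 3.1687
LCL = X̄ − 3·M̄R̄/d₂ = 480.9353 − 3 × 3.1687 / 1.128 = 472.5078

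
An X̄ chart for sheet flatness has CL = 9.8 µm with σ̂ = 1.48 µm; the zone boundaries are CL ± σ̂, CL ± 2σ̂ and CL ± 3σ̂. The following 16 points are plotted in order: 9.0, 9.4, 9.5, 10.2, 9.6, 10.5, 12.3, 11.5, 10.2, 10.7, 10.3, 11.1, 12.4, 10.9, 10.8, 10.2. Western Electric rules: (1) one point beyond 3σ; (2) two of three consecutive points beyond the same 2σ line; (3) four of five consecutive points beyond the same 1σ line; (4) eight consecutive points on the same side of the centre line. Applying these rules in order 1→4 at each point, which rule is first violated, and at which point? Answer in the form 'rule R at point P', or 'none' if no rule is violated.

Zone of each point (C = within 1σ̂, B = 1σ̂–2σ̂, A = 2σ̂–3σ̂, * = beyond 3σ̂; sign = side of CL): 1:-C, 2:-C, 3:-C, 4:+C, 5:-C, 6:+C, 7:+B, 8:+B, 9:+C, 10:+C, 11:+C, 12:+C, 13:+B, 14:+C, 15:+C, 16:+C
Rule 4 (eight consecutive points on the same side of the centre line) is satisfied at point 13.

rule 4 at point 13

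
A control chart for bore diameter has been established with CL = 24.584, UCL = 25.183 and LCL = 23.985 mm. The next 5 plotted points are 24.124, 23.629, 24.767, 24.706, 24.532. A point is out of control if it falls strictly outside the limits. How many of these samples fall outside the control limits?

1

Compare each point to [23.985, 25.183]: sample 2 = 23.629 < LCL.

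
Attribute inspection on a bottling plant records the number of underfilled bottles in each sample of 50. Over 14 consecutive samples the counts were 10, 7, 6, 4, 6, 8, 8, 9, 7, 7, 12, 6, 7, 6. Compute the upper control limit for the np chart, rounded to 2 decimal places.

14.87

p̄ = Σdᵢ / (k·n) = 103 / (14 × 50) = 0.14714
UCL = np̄ + 3·√(np̄(1−p̄)) = 7.3571 + 3 × √(7.3571×0.85286) = 7.3571 + 3 × 2.5049 = 14.8719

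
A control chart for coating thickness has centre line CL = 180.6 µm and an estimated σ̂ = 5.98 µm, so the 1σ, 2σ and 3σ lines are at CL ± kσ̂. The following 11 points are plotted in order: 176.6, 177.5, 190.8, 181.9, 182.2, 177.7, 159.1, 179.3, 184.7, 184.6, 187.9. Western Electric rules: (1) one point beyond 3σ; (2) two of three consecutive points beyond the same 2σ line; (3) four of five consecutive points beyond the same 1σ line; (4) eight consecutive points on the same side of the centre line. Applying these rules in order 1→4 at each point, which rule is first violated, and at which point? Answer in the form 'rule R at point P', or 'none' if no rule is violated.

rule 1 at point 7

Zone of each point (C = within 1σ̂, B = 1σ̂–2σ̂, A = 2σ̂–3σ̂, * = beyond 3σ̂; sign = side of CL): 1:-C, 2:-C, 3:+B, 4:+C, 5:+C, 6:-C, 7:-*, 8:-C, 9:+C, 10:+C, 11:+B
Rule 1 (one point beyond the 3σ limits) is satisfied at point 7.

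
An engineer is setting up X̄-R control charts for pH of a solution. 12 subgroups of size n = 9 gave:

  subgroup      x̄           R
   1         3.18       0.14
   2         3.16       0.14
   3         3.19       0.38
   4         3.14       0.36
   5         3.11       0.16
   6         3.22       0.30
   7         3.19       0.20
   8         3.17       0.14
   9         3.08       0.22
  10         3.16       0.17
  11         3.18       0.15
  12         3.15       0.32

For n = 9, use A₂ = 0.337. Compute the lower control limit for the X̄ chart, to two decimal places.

3.09

X̄̄ = (3.18 + 3.16 + 3.19 + 3.14 + 3.11 + 3.22 + 3.19 + 3.17 + 3.08 + 3.16 + 3.18 + 3.15) / 12 = 37.9300 / 12 = 3.1608
R̄ = (0.14 + 0.14 + 0.38 + 0.36 + 0.16 + 0.30 + 0.20 + 0.14 + 0.22 + 0.17 + 0.15 + 0.32) / 12 = 2.6800 / 12 = 0.2233
LCL = X̄̄ − A₂·R̄ = 3.1608 − 0.337 × 0.2233 = 3.0856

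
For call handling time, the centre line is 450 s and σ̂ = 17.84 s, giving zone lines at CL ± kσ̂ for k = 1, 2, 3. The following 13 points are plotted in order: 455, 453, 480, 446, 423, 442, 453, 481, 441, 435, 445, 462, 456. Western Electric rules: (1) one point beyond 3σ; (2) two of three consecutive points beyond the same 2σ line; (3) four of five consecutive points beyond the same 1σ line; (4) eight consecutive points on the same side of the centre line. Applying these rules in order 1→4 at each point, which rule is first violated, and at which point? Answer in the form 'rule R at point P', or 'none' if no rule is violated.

none

Zone of each point (C = within 1σ̂, B = 1σ̂–2σ̂, A = 2σ̂–3σ̂, * = beyond 3σ̂; sign = side of CL): 1:+C, 2:+C, 3:+B, 4:-C, 5:-B, 6:-C, 7:+C, 8:+B, 9:-C, 10:-C, 11:-C, 12:+C, 13:+C
No rule fires across all 13 points.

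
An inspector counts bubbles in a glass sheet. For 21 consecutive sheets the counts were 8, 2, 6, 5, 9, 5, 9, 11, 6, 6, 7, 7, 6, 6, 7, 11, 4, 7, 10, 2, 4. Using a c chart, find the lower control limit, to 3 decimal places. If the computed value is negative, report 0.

0.000

c̄ = (8 + 2 + 6 + 5 + 9 + 5 + 9 + 11 + 6 + 6 + 7 + 7 + 6 + 6 + 7 + 11 + 4 + 7 + 10 + 2 + 4) / 21 = 138 / 21 = 6.5714
LCL = c̄ − 3√c̄ = 6.5714 − 3 × 2.5635 = -1.1190 → 0 (cannot be negative)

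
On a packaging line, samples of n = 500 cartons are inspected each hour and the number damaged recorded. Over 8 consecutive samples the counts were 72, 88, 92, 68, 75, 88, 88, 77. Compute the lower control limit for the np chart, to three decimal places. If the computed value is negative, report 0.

p̄ = Σdᵢ / (k·n) = 648 / (8 × 500) = 0.16200
LCL = np̄ − 3·√(np̄(1−p̄)) = 81.0000 − 3 × 8.2388 = 56.2836

56.284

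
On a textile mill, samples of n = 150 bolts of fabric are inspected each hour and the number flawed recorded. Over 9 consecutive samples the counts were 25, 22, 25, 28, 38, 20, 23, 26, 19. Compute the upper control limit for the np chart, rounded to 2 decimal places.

p̄ = Σdᵢ / (k·n) = 226 / (9 × 150) = 0.16741
UCL = np̄ + 3·√(np̄(1−p̄)) = 25.1111 + 3 × √(25.1111×0.83259) = 25.1111 + 3 × 4.5725 = 38.8285

38.83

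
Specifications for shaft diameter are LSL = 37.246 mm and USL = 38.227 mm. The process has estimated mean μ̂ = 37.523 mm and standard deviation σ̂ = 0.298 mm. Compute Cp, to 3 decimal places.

0.549

Cp = (USL − LSL) / (6σ̂) = (38.227 − 37.246) / (6 × 0.298) = 0.9810 / 1.7880 = 0.5487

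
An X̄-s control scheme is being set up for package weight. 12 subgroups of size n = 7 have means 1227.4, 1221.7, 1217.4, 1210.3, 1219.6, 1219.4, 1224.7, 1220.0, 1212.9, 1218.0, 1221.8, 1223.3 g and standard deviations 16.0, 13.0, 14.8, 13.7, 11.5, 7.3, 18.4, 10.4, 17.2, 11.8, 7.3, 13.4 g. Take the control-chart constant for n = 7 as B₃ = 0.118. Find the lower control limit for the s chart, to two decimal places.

s̄ = (16.0 + 13.0 + 14.8 + 13.7 + 11.5 + 7.3 + 18.4 + 10.4 + 17.2 + 11.8 + 7.3 + 13.4) / 12 = 12.9000
LCL_s = B₃·s̄ = 0.118 × 12.9000 = 1.5222

1.52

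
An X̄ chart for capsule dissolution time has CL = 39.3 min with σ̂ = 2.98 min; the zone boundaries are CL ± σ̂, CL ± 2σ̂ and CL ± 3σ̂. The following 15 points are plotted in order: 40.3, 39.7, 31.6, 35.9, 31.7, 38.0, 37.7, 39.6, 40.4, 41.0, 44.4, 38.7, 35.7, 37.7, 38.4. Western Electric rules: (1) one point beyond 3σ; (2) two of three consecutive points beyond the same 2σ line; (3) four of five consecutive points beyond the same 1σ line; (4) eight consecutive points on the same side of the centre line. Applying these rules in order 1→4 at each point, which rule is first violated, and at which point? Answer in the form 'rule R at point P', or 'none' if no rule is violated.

rule 2 at point 5

Zone of each point (C = within 1σ̂, B = 1σ̂–2σ̂, A = 2σ̂–3σ̂, * = beyond 3σ̂; sign = side of CL): 1:+C, 2:+C, 3:-A, 4:-B, 5:-A, 6:-C, 7:-C, 8:+C, 9:+C, 10:+C, 11:+B, 12:-C, 13:-B, 14:-C, 15:-C
Rule 2 (two of three consecutive points beyond the same 2σ limit) is satisfied at point 5.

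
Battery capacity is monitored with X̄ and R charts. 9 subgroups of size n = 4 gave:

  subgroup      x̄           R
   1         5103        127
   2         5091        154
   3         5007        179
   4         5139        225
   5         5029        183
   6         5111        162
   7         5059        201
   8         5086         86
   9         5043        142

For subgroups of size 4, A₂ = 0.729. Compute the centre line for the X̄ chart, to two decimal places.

X̄̄ = (5103 + 5091 + 5007 + 5139 + 5029 + 5111 + 5059 + 5086 + 5043) / 9 = 45668.0000 / 9 = 5074.2222
CL = X̄̄ = 5074.2222

5074.22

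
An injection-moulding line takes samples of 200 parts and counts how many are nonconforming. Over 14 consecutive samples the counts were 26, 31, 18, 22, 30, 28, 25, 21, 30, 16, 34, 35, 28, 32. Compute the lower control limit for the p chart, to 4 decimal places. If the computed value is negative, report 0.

0.0620

p̄ = Σdᵢ / (k·n) = 376 / (14 × 200) = 0.13429
LCL = p̄ − 3·√(p̄(1−p̄)/n) = 0.13429 − 3 × 0.02411 = 0.06196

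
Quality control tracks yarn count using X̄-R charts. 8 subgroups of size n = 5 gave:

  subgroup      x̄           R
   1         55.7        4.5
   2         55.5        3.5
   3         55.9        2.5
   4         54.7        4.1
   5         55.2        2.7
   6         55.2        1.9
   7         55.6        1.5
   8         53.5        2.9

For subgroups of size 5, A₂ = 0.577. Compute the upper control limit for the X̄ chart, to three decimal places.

56.865

X̄̄ = (55.7 + 55.5 + 55.9 + 54.7 + 55.2 + 55.2 + 55.6 + 53.5) / 8 = 441.3000 / 8 = 55.1625
R̄ = (4.5 + 3.5 + 2.5 + 4.1 + 2.7 + 1.9 + 1.5 + 2.9) / 8 = 23.6000 / 8 = 2.9500
UCL = X̄̄ + A₂·R̄ = 55.1625 + 0.577 × 2.9500 = 56.8647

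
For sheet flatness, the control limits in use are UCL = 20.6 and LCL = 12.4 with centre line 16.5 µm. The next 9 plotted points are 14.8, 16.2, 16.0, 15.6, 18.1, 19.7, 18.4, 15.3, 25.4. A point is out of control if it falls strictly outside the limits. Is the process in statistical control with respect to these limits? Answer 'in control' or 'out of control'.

out of control

Compare each point to [12.4, 20.6]: sample 9 = 25.4 > UCL.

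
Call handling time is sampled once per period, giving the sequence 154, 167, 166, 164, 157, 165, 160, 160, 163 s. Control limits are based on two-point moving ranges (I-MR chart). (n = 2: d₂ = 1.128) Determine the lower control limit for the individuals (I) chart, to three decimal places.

X̄ = (154 + 167 + 166 + 164 + 157 + 165 + 160 + 160 + 163) / 9 = 161.7778
Moving ranges: 13, 1, 2, 7, 8, 5, 0, 3; M̄R̄ = 39.0000 / 8 = 4.8750
LCL = X̄ − 3·M̄R̄/d₂ = 161.7778 − 3 × 4.8750 / 1.128 = 148.8124

148.812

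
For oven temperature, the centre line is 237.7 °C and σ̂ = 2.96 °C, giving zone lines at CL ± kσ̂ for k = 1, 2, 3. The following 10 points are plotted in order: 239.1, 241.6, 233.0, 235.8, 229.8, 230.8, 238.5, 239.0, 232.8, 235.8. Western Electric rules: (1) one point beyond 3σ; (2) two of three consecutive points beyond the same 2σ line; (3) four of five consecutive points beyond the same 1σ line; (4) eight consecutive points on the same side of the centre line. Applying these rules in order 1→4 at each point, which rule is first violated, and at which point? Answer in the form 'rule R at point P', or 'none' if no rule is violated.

Zone of each point (C = within 1σ̂, B = 1σ̂–2σ̂, A = 2σ̂–3σ̂, * = beyond 3σ̂; sign = side of CL): 1:+C, 2:+B, 3:-B, 4:-C, 5:-A, 6:-A, 7:+C, 8:+C, 9:-B, 10:-C
Rule 2 (two of three consecutive points beyond the same 2σ limit) is satisfied at point 6.

rule 2 at point 6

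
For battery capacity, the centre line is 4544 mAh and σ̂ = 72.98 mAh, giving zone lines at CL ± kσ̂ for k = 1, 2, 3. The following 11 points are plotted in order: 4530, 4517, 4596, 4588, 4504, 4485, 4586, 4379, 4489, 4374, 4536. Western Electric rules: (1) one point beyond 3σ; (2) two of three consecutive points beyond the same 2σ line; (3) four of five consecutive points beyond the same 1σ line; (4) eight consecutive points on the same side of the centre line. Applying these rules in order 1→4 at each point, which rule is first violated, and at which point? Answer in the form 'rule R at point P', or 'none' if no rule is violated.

rule 2 at point 10

Zone of each point (C = within 1σ̂, B = 1σ̂–2σ̂, A = 2σ̂–3σ̂, * = beyond 3σ̂; sign = side of CL): 1:-C, 2:-C, 3:+C, 4:+C, 5:-C, 6:-C, 7:+C, 8:-A, 9:-C, 10:-A, 11:-C
Rule 2 (two of three consecutive points beyond the same 2σ limit) is satisfied at point 10.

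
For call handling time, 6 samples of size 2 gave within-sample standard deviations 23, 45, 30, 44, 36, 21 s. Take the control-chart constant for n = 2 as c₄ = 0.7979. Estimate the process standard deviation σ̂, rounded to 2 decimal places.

41.57

s̄ = (23 + 45 + 30 + 44 + 36 + 21) / 6 = 33.1667
σ̂ = s̄ / c₄ = 33.1667 / 0.7979 = 41.5674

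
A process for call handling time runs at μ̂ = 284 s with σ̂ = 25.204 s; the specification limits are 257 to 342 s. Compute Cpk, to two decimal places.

0.36

Cpu = (USL − μ̂) / (3σ̂) = (342 − 284) / (3 × 25.204) = 0.7671; Cpl = (μ̂ − LSL) / (3σ̂) = (284 − 257) / (3 × 25.204) = 0.3571; Cpk = min(Cpu, Cpl) = 0.3571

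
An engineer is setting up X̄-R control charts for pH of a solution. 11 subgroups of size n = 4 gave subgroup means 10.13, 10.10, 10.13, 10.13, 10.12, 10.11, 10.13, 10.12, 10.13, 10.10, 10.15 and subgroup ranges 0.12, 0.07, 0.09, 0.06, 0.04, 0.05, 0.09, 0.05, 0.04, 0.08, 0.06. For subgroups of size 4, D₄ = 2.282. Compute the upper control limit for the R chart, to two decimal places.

R̄ = (0.12 + 0.07 + 0.09 + 0.06 + 0.04 + 0.05 + 0.09 + 0.05 + 0.04 + 0.08 + 0.06) / 11 = 0.7500 / 11 = 0.0682
UCL_R = D₄·R̄ = 2.282 × 0.0682 = 0.1556

0.16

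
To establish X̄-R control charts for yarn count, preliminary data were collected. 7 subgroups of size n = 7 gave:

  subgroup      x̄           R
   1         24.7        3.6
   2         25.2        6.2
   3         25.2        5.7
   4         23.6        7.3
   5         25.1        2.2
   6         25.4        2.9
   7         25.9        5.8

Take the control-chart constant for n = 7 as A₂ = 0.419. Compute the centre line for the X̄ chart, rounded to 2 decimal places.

X̄̄ = (24.7 + 25.2 + 25.2 + 23.6 + 25.1 + 25.4 + 25.9) / 7 = 175.1000 / 7 = 25.0143
CL = X̄̄ = 25.0143

25.01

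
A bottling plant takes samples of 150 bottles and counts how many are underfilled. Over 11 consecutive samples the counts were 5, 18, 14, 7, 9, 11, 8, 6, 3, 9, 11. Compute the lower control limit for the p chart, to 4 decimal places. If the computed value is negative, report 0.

p̄ = Σdᵢ / (k·n) = 101 / (11 × 150) = 0.06121
LCL = p̄ − 3·√(p̄(1−p̄)/n) = 0.06121 − 3 × 0.01957 = 0.00249

0.0025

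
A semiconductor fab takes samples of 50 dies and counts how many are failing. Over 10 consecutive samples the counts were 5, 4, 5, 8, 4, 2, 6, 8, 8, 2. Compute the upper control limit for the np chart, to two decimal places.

11.68

p̄ = Σdᵢ / (k·n) = 52 / (10 × 50) = 0.10400
UCL = np̄ + 3·√(np̄(1−p̄)) = 5.2000 + 3 × √(5.2000×0.89600) = 5.2000 + 3 × 2.1585 = 11.6756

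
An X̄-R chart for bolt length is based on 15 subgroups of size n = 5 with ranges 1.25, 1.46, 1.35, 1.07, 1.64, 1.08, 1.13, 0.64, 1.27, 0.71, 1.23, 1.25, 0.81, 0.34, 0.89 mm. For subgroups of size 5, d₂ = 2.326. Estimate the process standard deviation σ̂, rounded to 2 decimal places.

0.46

R̄ = (1.25 + 1.46 + 1.35 + 1.07 + 1.64 + 1.08 + 1.13 + 0.64 + 1.27 + 0.71 + 1.23 + 1.25 + 0.81 + 0.34 + 0.89) / 15 = 1.0747
σ̂ = R̄ / d₂ = 1.0747 / 2.326 = 0.4620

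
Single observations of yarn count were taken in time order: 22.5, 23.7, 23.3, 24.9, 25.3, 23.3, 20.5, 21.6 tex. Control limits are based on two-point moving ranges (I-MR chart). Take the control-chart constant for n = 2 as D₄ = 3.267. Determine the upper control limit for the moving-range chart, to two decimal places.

Moving ranges: 1.2, 0.4, 1.6, 0.4, 2.0, 2.8, 1.1; M̄R̄ = 9.5000 / 7 = 1.3571
UCL_MR = D₄·M̄R̄ = 3.267 × 1.3571 = 4.4338

4.43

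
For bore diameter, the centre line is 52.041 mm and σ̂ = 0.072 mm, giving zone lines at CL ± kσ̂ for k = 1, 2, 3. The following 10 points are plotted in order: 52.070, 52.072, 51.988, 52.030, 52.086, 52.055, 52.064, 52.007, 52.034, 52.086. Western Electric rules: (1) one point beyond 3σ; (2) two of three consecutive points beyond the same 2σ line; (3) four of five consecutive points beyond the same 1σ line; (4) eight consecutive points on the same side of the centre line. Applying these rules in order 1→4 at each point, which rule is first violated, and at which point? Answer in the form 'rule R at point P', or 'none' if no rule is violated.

Zone of each point (C = within 1σ̂, B = 1σ̂–2σ̂, A = 2σ̂–3σ̂, * = beyond 3σ̂; sign = side of CL): 1:+C, 2:+C, 3:-C, 4:-C, 5:+C, 6:+C, 7:+C, 8:-C, 9:-C, 10:+C
No rule fires across all 10 points.

none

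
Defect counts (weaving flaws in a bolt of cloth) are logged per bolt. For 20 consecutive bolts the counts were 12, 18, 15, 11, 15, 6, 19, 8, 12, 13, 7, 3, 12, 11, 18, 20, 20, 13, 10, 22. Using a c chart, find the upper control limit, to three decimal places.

c̄ = (12 + 18 + 15 + 11 + 15 + 6 + 19 + 8 + 12 + 13 + 7 + 3 + 12 + 11 + 18 + 20 + 20 + 13 + 10 + 22) / 20 = 265 / 20 = 13.2500
UCL = c̄ + 3√c̄ = 13.2500 + 3 × √13.2500 = 13.2500 + 3 × 3.6401 = 24.1702

24.170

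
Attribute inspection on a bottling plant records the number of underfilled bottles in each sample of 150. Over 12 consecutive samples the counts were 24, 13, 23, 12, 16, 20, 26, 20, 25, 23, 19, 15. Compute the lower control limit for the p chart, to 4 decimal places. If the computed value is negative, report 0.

0.0484

p̄ = Σdᵢ / (k·n) = 236 / (12 × 150) = 0.13111
LCL = p̄ − 3·√(p̄(1−p̄)/n) = 0.13111 − 3 × 0.02756 = 0.04844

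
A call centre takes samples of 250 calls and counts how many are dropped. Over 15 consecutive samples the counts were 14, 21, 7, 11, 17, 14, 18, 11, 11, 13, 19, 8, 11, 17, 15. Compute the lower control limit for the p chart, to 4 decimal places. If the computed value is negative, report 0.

0.0119

p̄ = Σdᵢ / (k·n) = 207 / (15 × 250) = 0.05520
LCL = p̄ − 3·√(p̄(1−p̄)/n) = 0.05520 − 3 × 0.01444 = 0.01187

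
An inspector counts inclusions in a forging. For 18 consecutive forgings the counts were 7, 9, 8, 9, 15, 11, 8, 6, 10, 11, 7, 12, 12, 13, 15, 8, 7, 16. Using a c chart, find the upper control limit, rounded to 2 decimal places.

19.81

c̄ = (7 + 9 + 8 + 9 + 15 + 11 + 8 + 6 + 10 + 11 + 7 + 12 + 12 + 13 + 15 + 8 + 7 + 16) / 18 = 184 / 18 = 10.2222
UCL = c̄ + 3√c̄ = 10.2222 + 3 × √10.2222 = 10.2222 + 3 × 3.1972 = 19.8139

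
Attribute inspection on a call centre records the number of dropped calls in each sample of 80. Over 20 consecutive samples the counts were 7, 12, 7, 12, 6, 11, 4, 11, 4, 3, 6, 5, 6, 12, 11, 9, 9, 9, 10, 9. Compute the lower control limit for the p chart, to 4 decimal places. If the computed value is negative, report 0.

0.0004

p̄ = Σdᵢ / (k·n) = 163 / (20 × 80) = 0.10187
LCL = p̄ − 3·√(p̄(1−p̄)/n) = 0.10187 − 3 × 0.03382 = 0.00042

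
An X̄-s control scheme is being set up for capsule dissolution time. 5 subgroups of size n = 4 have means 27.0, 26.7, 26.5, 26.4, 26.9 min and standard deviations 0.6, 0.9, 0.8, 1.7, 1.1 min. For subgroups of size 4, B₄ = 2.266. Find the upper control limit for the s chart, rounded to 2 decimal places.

s̄ = (0.6 + 0.9 + 0.8 + 1.7 + 1.1) / 5 = 1.0200
UCL_s = B₄·s̄ = 2.266 × 1.0200 = 2.3113

2.31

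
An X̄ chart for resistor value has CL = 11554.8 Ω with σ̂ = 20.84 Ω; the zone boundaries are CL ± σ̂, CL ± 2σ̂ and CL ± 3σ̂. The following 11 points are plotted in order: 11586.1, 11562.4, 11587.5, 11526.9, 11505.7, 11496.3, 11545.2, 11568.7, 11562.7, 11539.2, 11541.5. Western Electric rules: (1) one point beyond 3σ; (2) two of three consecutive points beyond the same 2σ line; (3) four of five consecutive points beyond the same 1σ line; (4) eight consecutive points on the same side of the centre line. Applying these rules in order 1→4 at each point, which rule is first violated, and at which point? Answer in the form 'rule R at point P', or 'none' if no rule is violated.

Zone of each point (C = within 1σ̂, B = 1σ̂–2σ̂, A = 2σ̂–3σ̂, * = beyond 3σ̂; sign = side of CL): 1:+B, 2:+C, 3:+B, 4:-B, 5:-A, 6:-A, 7:-C, 8:+C, 9:+C, 10:-C, 11:-C
Rule 2 (two of three consecutive points beyond the same 2σ limit) is satisfied at point 6.

rule 2 at point 6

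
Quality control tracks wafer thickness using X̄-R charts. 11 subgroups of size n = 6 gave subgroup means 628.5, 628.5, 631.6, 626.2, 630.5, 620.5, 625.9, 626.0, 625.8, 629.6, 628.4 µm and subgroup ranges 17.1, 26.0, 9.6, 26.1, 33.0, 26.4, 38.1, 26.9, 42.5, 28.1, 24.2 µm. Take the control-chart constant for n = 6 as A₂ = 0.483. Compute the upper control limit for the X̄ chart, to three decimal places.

X̄̄ = (628.5 + 628.5 + 631.6 + 626.2 + 630.5 + 620.5 + 625.9 + 626.0 + 625.8 + 629.6 + 628.4) / 11 = 6901.5000 / 11 = 627.4091
R̄ = (17.1 + 26.0 + 9.6 + 26.1 + 33.0 + 26.4 + 38.1 + 26.9 + 42.5 + 28.1 + 24.2) / 11 = 298.0000 / 11 = 27.0909
UCL = X̄̄ + A₂·R̄ = 627.4091 + 0.483 × 27.0909 = 640.4940

640.494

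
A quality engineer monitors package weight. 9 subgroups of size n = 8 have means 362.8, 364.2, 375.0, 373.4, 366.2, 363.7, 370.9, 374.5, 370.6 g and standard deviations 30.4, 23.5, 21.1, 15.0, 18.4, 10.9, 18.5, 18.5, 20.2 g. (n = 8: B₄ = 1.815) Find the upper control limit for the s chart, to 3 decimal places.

s̄ = (30.4 + 23.5 + 21.1 + 15.0 + 18.4 + 10.9 + 18.5 + 18.5 + 20.2) / 9 = 19.6111
UCL_s = B₄·s̄ = 1.815 × 19.6111 = 35.5942

35.594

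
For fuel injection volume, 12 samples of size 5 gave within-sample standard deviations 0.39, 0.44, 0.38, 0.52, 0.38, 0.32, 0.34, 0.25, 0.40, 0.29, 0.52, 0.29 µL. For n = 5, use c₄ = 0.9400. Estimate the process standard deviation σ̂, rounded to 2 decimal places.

0.40

s̄ = (0.39 + 0.44 + 0.38 + 0.52 + 0.38 + 0.32 + 0.34 + 0.25 + 0.40 + 0.29 + 0.52 + 0.29) / 12 = 0.3767
σ̂ = s̄ / c₄ = 0.3767 / 0.9400 = 0.4007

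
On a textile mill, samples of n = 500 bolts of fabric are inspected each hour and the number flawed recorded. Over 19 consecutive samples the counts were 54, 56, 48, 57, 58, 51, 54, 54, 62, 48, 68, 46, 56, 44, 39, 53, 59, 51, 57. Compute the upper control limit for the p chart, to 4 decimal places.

p̄ = Σdᵢ / (k·n) = 1015 / (19 × 500) = 0.10684
UCL = p̄ + 3·√(p̄(1−p̄)/n) = 0.10684 + 3 × √(0.10684×0.89316/500) = 0.10684 + 3 × 0.01381 = 0.14829

0.1483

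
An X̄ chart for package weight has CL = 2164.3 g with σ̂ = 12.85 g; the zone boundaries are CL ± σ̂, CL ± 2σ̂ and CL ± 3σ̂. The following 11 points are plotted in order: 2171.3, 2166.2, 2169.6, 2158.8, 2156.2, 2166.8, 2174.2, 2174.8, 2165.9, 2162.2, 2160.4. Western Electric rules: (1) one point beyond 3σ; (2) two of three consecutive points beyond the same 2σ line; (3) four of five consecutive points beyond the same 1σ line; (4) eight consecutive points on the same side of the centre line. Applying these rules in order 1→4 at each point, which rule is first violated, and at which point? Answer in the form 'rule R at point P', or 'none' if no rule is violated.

Zone of each point (C = within 1σ̂, B = 1σ̂–2σ̂, A = 2σ̂–3σ̂, * = beyond 3σ̂; sign = side of CL): 1:+C, 2:+C, 3:+C, 4:-C, 5:-C, 6:+C, 7:+C, 8:+C, 9:+C, 10:-C, 11:-C
No rule fires across all 11 points.

none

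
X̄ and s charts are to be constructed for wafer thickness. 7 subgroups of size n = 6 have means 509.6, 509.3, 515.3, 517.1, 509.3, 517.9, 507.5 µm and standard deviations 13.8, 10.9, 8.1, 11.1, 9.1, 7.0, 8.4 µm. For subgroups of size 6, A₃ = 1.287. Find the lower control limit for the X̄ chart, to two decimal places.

499.71

X̄̄ = (509.6 + 509.3 + 515.3 + 517.1 + 509.3 + 517.9 + 507.5) / 7 = 512.2857
s̄ = (13.8 + 10.9 + 8.1 + 11.1 + 9.1 + 7.0 + 8.4) / 7 = 9.7714
LCL = X̄̄ − A₃·s̄ = 512.2857 − 1.287 × 9.7714 = 499.7099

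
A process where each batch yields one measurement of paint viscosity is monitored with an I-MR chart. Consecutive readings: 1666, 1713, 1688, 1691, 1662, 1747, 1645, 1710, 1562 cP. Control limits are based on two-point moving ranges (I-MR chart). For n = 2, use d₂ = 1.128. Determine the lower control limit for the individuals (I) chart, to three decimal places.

X̄ = (1666 + 1713 + 1688 + 1691 + 1662 + 1747 + 1645 + 1710 + 1562) / 9 = 1676.0000
Moving ranges: 47, 25, 3, 29, 85, 102, 65, 148; M̄R̄ = 504.0000 / 8 = 63.0000
LCL = X̄ − 3·M̄R̄/d₂ = 1676.0000 − 3 × 63.0000 / 1.128 = 1508.4468

1508.447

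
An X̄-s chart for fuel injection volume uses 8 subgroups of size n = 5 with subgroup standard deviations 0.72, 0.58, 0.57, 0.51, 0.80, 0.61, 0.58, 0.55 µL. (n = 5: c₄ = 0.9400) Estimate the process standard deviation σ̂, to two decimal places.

s̄ = (0.72 + 0.58 + 0.57 + 0.51 + 0.80 + 0.61 + 0.58 + 0.55) / 8 = 0.6150
σ̂ = s̄ / c₄ = 0.6150 / 0.9400 = 0.6543

0.65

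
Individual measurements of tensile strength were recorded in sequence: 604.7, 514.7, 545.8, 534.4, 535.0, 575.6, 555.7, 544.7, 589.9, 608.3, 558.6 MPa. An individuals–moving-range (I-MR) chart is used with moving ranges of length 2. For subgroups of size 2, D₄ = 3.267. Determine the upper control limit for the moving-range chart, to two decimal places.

103.86

Moving ranges: 90.0, 31.1, 11.4, 0.6, 40.6, 19.9, 11.0, 45.2, 18.4, 49.7; M̄R̄ = 317.9000 / 10 = 31.7900
UCL_MR = D₄·M̄R̄ = 3.267 × 31.7900 = 103.8579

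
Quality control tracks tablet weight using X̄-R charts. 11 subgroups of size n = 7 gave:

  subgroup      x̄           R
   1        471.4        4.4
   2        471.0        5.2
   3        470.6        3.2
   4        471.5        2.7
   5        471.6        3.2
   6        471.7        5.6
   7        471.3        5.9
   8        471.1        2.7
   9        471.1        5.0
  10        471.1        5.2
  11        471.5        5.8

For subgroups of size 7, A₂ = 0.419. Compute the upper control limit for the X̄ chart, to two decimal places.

X̄̄ = (471.4 + 471.0 + 470.6 + 471.5 + 471.6 + 471.7 + 471.3 + 471.1 + 471.1 + 471.1 + 471.5) / 11 = 5183.9000 / 11 = 471.2636
R̄ = (4.4 + 5.2 + 3.2 + 2.7 + 3.2 + 5.6 + 5.9 + 2.7 + 5.0 + 5.2 + 5.8) / 11 = 48.9000 / 11 = 4.4455
UCL = X̄̄ + A₂·R̄ = 471.2636 + 0.419 × 4.4455 = 473.1263

473.13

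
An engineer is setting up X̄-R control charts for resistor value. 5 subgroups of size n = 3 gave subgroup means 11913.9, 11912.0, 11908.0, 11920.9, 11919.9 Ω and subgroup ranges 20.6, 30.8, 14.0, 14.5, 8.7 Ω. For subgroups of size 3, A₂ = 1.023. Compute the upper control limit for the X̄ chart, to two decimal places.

X̄̄ = (11913.9 + 11912.0 + 11908.0 + 11920.9 + 11919.9) / 5 = 59574.7000 / 5 = 11914.9400
R̄ = (20.6 + 30.8 + 14.0 + 14.5 + 8.7) / 5 = 88.6000 / 5 = 17.7200
UCL = X̄̄ + A₂·R̄ = 11914.9400 + 1.023 × 17.7200 = 11933.0676

11933.07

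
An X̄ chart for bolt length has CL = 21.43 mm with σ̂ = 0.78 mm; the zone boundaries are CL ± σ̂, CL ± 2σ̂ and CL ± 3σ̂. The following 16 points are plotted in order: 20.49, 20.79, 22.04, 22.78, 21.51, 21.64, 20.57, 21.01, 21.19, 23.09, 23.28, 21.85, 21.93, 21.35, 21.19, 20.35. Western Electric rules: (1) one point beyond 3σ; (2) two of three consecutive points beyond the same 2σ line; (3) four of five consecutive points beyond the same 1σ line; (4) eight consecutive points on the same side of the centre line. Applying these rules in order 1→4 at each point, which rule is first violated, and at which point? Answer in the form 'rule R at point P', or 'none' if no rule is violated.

rule 2 at point 11

Zone of each point (C = within 1σ̂, B = 1σ̂–2σ̂, A = 2σ̂–3σ̂, * = beyond 3σ̂; sign = side of CL): 1:-B, 2:-C, 3:+C, 4:+B, 5:+C, 6:+C, 7:-B, 8:-C, 9:-C, 10:+A, 11:+A, 12:+C, 13:+C, 14:-C, 15:-C, 16:-B
Rule 2 (two of three consecutive points beyond the same 2σ limit) is satisfied at point 11.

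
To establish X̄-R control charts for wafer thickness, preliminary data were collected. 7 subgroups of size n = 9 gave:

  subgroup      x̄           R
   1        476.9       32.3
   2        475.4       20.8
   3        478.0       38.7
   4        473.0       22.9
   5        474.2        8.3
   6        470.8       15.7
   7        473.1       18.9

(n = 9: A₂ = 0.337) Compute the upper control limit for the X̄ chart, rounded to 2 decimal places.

X̄̄ = (476.9 + 475.4 + 478.0 + 473.0 + 474.2 + 470.8 + 473.1) / 7 = 3321.4000 / 7 = 474.4857
R̄ = (32.3 + 20.8 + 38.7 + 22.9 + 8.3 + 15.7 + 18.9) / 7 = 157.6000 / 7 = 22.5143
UCL = X̄̄ + A₂·R̄ = 474.4857 + 0.337 × 22.5143 = 482.0730

482.07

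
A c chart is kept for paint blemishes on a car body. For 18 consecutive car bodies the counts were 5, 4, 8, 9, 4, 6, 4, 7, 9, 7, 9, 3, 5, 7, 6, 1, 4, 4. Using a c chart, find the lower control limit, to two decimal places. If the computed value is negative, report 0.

0.00

c̄ = (5 + 4 + 8 + 9 + 4 + 6 + 4 + 7 + 9 + 7 + 9 + 3 + 5 + 7 + 6 + 1 + 4 + 4) / 18 = 102 / 18 = 5.6667
LCL = c̄ − 3√c̄ = 5.6667 − 3 × 2.3805 = -1.4748 → 0 (cannot be negative)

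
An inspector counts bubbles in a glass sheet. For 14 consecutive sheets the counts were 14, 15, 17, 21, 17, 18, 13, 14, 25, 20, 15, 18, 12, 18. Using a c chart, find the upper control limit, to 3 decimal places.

c̄ = (14 + 15 + 17 + 21 + 17 + 18 + 13 + 14 + 25 + 20 + 15 + 18 + 12 + 18) / 14 = 237 / 14 = 16.9286
UCL = c̄ + 3√c̄ = 16.9286 + 3 × √16.9286 = 16.9286 + 3 × 4.1144 = 29.2719

29.272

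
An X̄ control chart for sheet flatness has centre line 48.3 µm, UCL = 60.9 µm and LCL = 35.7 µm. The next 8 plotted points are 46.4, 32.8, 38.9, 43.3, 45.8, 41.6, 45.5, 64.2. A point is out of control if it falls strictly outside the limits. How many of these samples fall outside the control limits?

Compare each point to [35.7, 60.9]: sample 2 = 32.8 < LCL; sample 8 = 64.2 > UCL.

2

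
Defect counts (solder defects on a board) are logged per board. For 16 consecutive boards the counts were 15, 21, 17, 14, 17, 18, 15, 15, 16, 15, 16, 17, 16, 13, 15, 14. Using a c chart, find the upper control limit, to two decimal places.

c̄ = (15 + 21 + 17 + 14 + 17 + 18 + 15 + 15 + 16 + 15 + 16 + 17 + 16 + 13 + 15 + 14) / 16 = 254 / 16 = 15.8750
UCL = c̄ + 3√c̄ = 15.8750 + 3 × √15.8750 = 15.8750 + 3 × 3.9843 = 27.8280

27.83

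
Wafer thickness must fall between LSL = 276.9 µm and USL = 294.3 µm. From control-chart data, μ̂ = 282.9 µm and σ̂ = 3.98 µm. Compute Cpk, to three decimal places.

Cpu = (USL − μ̂) / (3σ̂) = (294.3 − 282.9) / (3 × 3.98) = 0.9548; Cpl = (μ̂ − LSL) / (3σ̂) = (282.9 − 276.9) / (3 × 3.98) = 0.5025; Cpk = min(Cpu, Cpl) = 0.5025

0.503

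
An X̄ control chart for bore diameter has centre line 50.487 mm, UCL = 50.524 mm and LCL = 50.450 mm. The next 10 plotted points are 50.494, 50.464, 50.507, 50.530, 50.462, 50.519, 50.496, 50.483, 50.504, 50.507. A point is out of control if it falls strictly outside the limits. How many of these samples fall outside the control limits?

Compare each point to [50.450, 50.524]: sample 4 = 50.530 > UCL.

1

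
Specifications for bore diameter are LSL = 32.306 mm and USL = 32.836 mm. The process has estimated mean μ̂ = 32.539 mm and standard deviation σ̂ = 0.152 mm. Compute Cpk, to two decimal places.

Cpu = (USL − μ̂) / (3σ̂) = (32.836 − 32.539) / (3 × 0.152) = 0.6513; Cpl = (μ̂ − LSL) / (3σ̂) = (32.539 − 32.306) / (3 × 0.152) = 0.5110; Cpk = min(Cpu, Cpl) = 0.5110

0.51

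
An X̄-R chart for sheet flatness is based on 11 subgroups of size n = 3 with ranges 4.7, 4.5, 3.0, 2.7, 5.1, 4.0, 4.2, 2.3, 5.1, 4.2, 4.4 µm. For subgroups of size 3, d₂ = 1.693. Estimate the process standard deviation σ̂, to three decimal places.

R̄ = (4.7 + 4.5 + 3.0 + 2.7 + 5.1 + 4.0 + 4.2 + 2.3 + 5.1 + 4.2 + 4.4) / 11 = 4.0182
σ̂ = R̄ / d₂ = 4.0182 / 1.693 = 2.3734

2.373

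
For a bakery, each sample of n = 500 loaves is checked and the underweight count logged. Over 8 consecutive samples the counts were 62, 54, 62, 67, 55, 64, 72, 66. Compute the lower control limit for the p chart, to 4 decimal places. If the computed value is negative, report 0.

0.0811

p̄ = Σdᵢ / (k·n) = 502 / (8 × 500) = 0.12550
LCL = p̄ − 3·√(p̄(1−p̄)/n) = 0.12550 − 3 × 0.01482 = 0.08105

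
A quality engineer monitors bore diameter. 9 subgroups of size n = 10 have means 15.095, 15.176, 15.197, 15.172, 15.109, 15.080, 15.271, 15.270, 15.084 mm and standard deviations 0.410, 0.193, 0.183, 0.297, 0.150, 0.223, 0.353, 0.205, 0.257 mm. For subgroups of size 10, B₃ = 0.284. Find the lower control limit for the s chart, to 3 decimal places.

0.072

s̄ = (0.410 + 0.193 + 0.183 + 0.297 + 0.150 + 0.223 + 0.353 + 0.205 + 0.257) / 9 = 0.2523
LCL_s = B₃·s̄ = 0.284 × 0.2523 = 0.0717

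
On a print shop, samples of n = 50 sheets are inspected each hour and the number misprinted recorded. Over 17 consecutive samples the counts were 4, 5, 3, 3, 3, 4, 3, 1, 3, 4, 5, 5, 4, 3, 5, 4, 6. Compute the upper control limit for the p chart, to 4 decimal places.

p̄ = Σdᵢ / (k·n) = 65 / (17 × 50) = 0.07647
UCL = p̄ + 3·√(p̄(1−p̄)/n) = 0.07647 + 3 × √(0.07647×0.92353/50) = 0.07647 + 3 × 0.03758 = 0.18922

0.1892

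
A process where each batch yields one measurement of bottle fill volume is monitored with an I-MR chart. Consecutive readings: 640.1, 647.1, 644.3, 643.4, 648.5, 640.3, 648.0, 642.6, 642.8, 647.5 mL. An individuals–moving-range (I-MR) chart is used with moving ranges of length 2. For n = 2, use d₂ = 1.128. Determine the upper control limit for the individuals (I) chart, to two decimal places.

X̄ = (640.1 + 647.1 + 644.3 + 643.4 + 648.5 + 640.3 + 648.0 + 642.6 + 642.8 + 647.5) / 10 = 644.4600
Moving ranges: 7.0, 2.8, 0.9, 5.1, 8.2, 7.7, 5.4, 0.2, 4.7; M̄R̄ = 42.0000 / 9 = 4.6667
UCL = X̄ + 3·M̄R̄/d₂ = 644.4600 + 3 × 4.6667 / 1.128 = 656.8713

656.87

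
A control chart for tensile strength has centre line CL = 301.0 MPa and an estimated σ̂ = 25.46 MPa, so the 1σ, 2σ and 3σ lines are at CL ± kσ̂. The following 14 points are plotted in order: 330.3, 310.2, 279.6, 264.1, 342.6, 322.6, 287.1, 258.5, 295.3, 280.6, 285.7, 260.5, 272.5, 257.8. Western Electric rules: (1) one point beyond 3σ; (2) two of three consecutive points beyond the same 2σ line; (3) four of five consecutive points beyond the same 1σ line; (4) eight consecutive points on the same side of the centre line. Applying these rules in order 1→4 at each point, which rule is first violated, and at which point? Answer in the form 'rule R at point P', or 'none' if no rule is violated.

Zone of each point (C = within 1σ̂, B = 1σ̂–2σ̂, A = 2σ̂–3σ̂, * = beyond 3σ̂; sign = side of CL): 1:+B, 2:+C, 3:-C, 4:-B, 5:+B, 6:+C, 7:-C, 8:-B, 9:-C, 10:-C, 11:-C, 12:-B, 13:-B, 14:-B
Rule 4 (eight consecutive points on the same side of the centre line) is satisfied at point 14.

rule 4 at point 14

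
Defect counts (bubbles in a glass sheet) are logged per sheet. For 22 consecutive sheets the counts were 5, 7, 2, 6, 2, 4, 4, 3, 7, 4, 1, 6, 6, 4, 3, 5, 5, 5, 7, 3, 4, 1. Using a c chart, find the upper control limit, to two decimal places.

10.47

c̄ = (5 + 7 + 2 + 6 + 2 + 4 + 4 + 3 + 7 + 4 + 1 + 6 + 6 + 4 + 3 + 5 + 5 + 5 + 7 + 3 + 4 + 1) / 22 = 94 / 22 = 4.2727
UCL = c̄ + 3√c̄ = 4.2727 + 3 × √4.2727 = 4.2727 + 3 × 2.0671 = 10.4739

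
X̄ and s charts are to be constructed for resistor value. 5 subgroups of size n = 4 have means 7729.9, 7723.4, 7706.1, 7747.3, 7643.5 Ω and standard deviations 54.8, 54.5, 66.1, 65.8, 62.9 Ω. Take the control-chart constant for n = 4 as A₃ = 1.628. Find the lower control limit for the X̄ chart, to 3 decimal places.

X̄̄ = (7729.9 + 7723.4 + 7706.1 + 7747.3 + 7643.5) / 5 = 7710.0400
s̄ = (54.8 + 54.5 + 66.1 + 65.8 + 62.9) / 5 = 60.8200
LCL = X̄̄ − A₃·s̄ = 7710.0400 − 1.628 × 60.8200 = 7611.0250

7611.025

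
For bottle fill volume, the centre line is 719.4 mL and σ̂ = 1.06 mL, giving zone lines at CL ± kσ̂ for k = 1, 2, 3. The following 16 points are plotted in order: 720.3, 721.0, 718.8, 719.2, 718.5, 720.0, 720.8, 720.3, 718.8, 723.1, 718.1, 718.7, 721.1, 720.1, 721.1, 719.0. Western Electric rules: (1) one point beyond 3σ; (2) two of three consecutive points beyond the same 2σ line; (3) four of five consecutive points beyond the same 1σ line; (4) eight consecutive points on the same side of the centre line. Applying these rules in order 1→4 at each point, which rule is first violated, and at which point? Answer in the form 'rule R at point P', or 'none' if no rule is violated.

Zone of each point (C = within 1σ̂, B = 1σ̂–2σ̂, A = 2σ̂–3σ̂, * = beyond 3σ̂; sign = side of CL): 1:+C, 2:+B, 3:-C, 4:-C, 5:-C, 6:+C, 7:+B, 8:+C, 9:-C, 10:+*, 11:-B, 12:-C, 13:+B, 14:+C, 15:+B, 16:-C
Rule 1 (one point beyond the 3σ limits) is satisfied at point 10.

rule 1 at point 10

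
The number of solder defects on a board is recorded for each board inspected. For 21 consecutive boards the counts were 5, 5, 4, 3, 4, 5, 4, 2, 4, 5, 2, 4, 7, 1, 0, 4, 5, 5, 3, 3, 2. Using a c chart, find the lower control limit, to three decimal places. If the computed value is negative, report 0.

0.000

c̄ = (5 + 5 + 4 + 3 + 4 + 5 + 4 + 2 + 4 + 5 + 2 + 4 + 7 + 1 + 0 + 4 + 5 + 5 + 3 + 3 + 2) / 21 = 77 / 21 = 3.6667
LCL = c̄ − 3√c̄ = 3.6667 − 3 × 1.9149 = -2.0779 → 0 (cannot be negative)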